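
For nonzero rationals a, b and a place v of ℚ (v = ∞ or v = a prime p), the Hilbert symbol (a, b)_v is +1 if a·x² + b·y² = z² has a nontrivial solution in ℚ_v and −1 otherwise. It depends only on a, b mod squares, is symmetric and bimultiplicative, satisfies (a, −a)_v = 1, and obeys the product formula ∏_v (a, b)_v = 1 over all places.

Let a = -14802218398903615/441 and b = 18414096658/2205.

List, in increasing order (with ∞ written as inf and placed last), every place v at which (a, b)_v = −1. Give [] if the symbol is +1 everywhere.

(a, b) ≡ (-8215, 706490) mod (ℚ^×)²; places V = {2, 3, 5, 7, 19, 31, 43, 53, ∞}.
(a,b)_2: α=0, β=1; u≡1, v≡5 (mod 8); ε(u)ε(v)=0·0, αω(v)=0·1, βω(u)=1·0; sum ≡ 0  ⇒  +1.
(a,b)_5: α=1, u≡2; β=-1, v≡3 (mod 5); (2|5)=-1, (3|5)=-1; sign (−1)^0·-1^-1·-1^1 = +1.
(a,b)_19: α=2, u≡14; β=4, v≡14 (mod 19); (14|19)=-1, (14|19)=-1; sign (−1)^0·-1^4·-1^2 = +1.
(a,b)_31: α=3, u≡10; β=1, v≡7 (mod 31); (10|31)=+1, (7|31)=+1; sign (−1)^1·+1^1·+1^3 = -1.
(a,b)_53: α=3, u≡24; β=1, v≡50 (mod 53); (24|53)=+1, (50|53)=-1; sign (−1)^0·+1^1·-1^3 = -1.
(a,b)_43: α=2, u≡35; β=1, v≡25 (mod 43); (35|43)=+1, (25|43)=+1; sign (−1)^0·+1^1·+1^2 = +1.
(a,b)_3: α=-2, u≡2; β=-2, v≡2 (mod 3); (2|3)=-1, (2|3)=-1; sign (−1)^0·-1^-2·-1^-2 = +1.
(a,b)_7: α=-2, u≡3; β=-2, v≡2 (mod 7); (3|7)=-1, (2|7)=+1; sign (−1)^0·-1^-2·+1^-2 = +1.
(a,b)_∞: sgn(-8215)=−, sgn(706490)=+, so +1.
Ram(-8215, 706490) = {31, 53}; no ℚ_31-point on the conic.

[31, 53]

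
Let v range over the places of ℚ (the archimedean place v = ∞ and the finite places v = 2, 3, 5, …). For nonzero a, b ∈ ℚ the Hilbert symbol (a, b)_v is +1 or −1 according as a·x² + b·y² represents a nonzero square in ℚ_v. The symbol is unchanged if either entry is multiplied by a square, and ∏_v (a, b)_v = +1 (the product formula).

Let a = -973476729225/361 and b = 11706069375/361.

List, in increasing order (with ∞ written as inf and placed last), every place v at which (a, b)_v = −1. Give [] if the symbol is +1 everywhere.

[2, 11]

(a, b) ≡ (-1001, 39) mod (ℚ^×)²; places V = {2, 3, 5, 7, 11, 13, 19, ∞}.
(a,b)_2: α=0, β=0; u≡7, v≡7 (mod 8); ε(u)ε(v)=1·1, αω(v)=0·0, βω(u)=0·0; sum ≡ 1  ⇒  -1.
(a,b)_7: α=3, u≡2; β=2, v≡2 (mod 7); (2|7)=+1, (2|7)=+1; sign (−1)^0·+1^2·+1^3 = +1.
(a,b)_11: α=3, u≡8; β=2, v≡10 (mod 11); (8|11)=-1, (10|11)=-1; sign (−1)^0·-1^2·-1^3 = -1.
(a,b)_13: α=1, u≡3; β=1, v≡10 (mod 13); (3|13)=+1, (10|13)=+1; sign (−1)^0·+1^1·+1^1 = +1.
(a,b)_5: α=2, u≡1; β=4, v≡1 (mod 5); (1|5)=+1, (1|5)=+1; sign (−1)^0·+1^4·+1^2 = +1.
(a,b)_3: α=8, u≡1; β=5, v≡1 (mod 3); (1|3)=+1, (1|3)=+1; sign (−1)^0·+1^5·+1^8 = +1.
(a,b)_∞: sgn(-1001)=−, sgn(39)=+, so +1.
(a,b)_19: α=-2, u≡7; β=-2, v≡9 (mod 19); (7|19)=+1, (9|19)=+1; sign (−1)^0·+1^-2·+1^-2 = +1.
|Ram(-1001, 39)| = 2, even; anisotropic at {2, 11}.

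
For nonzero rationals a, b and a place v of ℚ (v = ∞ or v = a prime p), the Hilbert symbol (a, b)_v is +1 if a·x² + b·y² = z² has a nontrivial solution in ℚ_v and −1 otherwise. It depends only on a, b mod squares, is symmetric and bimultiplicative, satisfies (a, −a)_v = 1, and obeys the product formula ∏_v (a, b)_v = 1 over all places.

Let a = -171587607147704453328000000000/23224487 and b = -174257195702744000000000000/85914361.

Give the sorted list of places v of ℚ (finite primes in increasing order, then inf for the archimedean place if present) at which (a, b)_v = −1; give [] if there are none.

(a, b) ≡ (-11398983310, -23606) mod (ℚ^×)²; places V = {2, 3, 5, 7, 11, 13, 17, 19, 23, 29, 31, 37, ∞}.
(a,b)_3: α=6, u≡2; β=0, v≡1 (mod 3); (2|3)=-1, (1|3)=+1; sign (−1)^0·-1^0·+1^6 = +1.
(a,b)_19: α=5, u≡13; β=4, v≡9 (mod 19); (13|19)=-1, (9|19)=+1; sign (−1)^0·-1^4·+1^5 = +1.
(a,b)_37: α=1, u≡14; β=1, v≡16 (mod 37); (14|37)=-1, (16|37)=+1; sign (−1)^0·-1^1·+1^1 = -1.
(a,b)_31: α=-2, u≡30; β=-2, v≡14 (mod 31); (30|31)=-1, (14|31)=+1; sign (−1)^0·-1^-2·+1^-2 = +1.
(a,b)_11: α=-1, u≡4; β=1, v≡7 (mod 11); (4|11)=+1, (7|11)=-1; sign (−1)^1·+1^1·-1^-1 = +1.
(a,b)_23: α=1, u≡9; β=-2, v≡7 (mod 23); (9|23)=+1, (7|23)=-1; sign (−1)^0·+1^-2·-1^1 = -1.
(a,b)_5: α=9, u≡2; β=12, v≡1 (mod 5); (2|5)=-1, (1|5)=+1; sign (−1)^0·-1^12·+1^9 = +1.
(a,b)_13: α=-3, u≡6; β=-2, v≡7 (mod 13); (6|13)=-1, (7|13)=-1; sign (−1)^0·-1^-2·-1^-3 = -1.
(a,b)_∞: sgn(-11398983310)=−, sgn(-23606)=−, so -1.
(a,b)_29: α=1, u≡17; β=1, v≡19 (mod 29); (17|29)=-1, (19|29)=-1; sign (−1)^0·-1^1·-1^1 = +1.
(a,b)_2: α=13, β=15; u≡1, v≡5 (mod 8); ε(u)ε(v)=0·0, αω(v)=13·1, βω(u)=15·0; sum ≡ 1  ⇒  -1.
(a,b)_7: α=2, u≡3; β=2, v≡3 (mod 7); (3|7)=-1, (3|7)=-1; sign (−1)^0·-1^2·-1^2 = +1.
(a,b)_17: α=3, u≡5; β=2, v≡3 (mod 17); (5|17)=-1, (3|17)=-1; sign (−1)^0·-1^2·-1^3 = -1.
(-11398983310, -23606 / ℚ) ramifies at {2, 13, 17, 23, 37, ∞}: a division algebra.

[2, 13, 17, 23, 37, inf]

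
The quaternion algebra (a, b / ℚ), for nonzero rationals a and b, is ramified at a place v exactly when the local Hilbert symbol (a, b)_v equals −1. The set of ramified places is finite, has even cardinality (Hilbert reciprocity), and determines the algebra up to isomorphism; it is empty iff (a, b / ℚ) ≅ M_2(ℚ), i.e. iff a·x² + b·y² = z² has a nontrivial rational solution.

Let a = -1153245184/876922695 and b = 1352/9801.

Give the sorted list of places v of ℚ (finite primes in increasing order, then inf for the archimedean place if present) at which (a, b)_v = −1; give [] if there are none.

Mod squares: a ≡ -1870, b ≡ 2. Check v ∈ {∞, 2, 3, 5, 7, 11, 13, 17}.
v=∞: -1870 < 0 and 2 > 0  ⇒  (a,b)_∞ = +1.
v=13: a=13^2·(≡2), b=13^2·(≡5) mod 13; (2|13)=-1, (5|13)=-1; (−1)^{2·2·6}·(-1)^2·(-1)^2 = +1.
v=2: v_2(a)=13, v_2(b)=3; units ≡ 1, 1 (mod 8); ε·ε+αω+βω = 0·0+13·0+3·0 ≡ 0  ⇒  (a,b)_2 = +1.
v=11: a=11^-7·(≡8), b=11^-2·(≡8) mod 11; (8|11)=-1, (8|11)=-1; (−1)^{-7·-2·5}·(-1)^-2·(-1)^-7 = -1.
v=17: a=17^1·(≡13), b=17^0·(≡1) mod 17; (13|17)=+1, (1|17)=+1; (−1)^{1·0·8}·(+1)^0·(+1)^1 = +1.
v=5: a=5^-1·(≡4), b=5^0·(≡2) mod 5; (4|5)=+1, (2|5)=-1; (−1)^{-1·0·2}·(+1)^0·(-1)^-1 = -1.
v=7: a=7^2·(≡3), b=7^0·(≡1) mod 7; (3|7)=-1, (1|7)=+1; (−1)^{2·0·3}·(-1)^0·(+1)^2 = +1.
v=3: a=3^-2·(≡2), b=3^-4·(≡2) mod 3; (2|3)=-1, (2|3)=-1; (−1)^{-2·-4·1}·(-1)^-4·(-1)^-2 = +1.
Ram(-1870, 2) = {5, 11}; no ℚ_5-point on the conic.

[5, 11]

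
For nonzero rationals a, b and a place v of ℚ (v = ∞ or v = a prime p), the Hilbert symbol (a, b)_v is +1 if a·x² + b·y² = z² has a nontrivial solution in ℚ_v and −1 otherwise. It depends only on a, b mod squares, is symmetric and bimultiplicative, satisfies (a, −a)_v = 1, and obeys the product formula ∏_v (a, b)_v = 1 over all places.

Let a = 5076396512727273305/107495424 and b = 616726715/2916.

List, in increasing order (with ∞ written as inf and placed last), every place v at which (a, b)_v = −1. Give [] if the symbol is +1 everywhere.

[5, 11, 23, 37, 41, 43]

(a, b) ≡ (3878309105, 9635) mod (ℚ^×)²; places V = {2, 3, 5, 11, 13, 23, 37, 41, 43, 47, ∞}.
(a,b)_∞: sgn(3878309105)=+, sgn(9635)=+, so +1.
(a,b)_47: α=1, u≡11; β=1, v≡28 (mod 47); (11|47)=-1, (28|47)=+1; sign (−1)^1·-1^1·+1^1 = +1.
(a,b)_13: α=2, u≡6; β=0, v≡5 (mod 13); (6|13)=-1, (5|13)=-1; sign (−1)^0·-1^0·-1^2 = +1.
(a,b)_3: α=-8, u≡2; β=-6, v≡2 (mod 3); (2|3)=-1, (2|3)=-1; sign (−1)^0·-1^-6·-1^-8 = +1.
(a,b)_41: α=1, u≡5; β=1, v≡7 (mod 41); (5|41)=+1, (7|41)=-1; sign (−1)^0·+1^1·-1^1 = -1.
(a,b)_43: α=1, u≡10; β=0, v≡39 (mod 43); (10|43)=+1, (39|43)=-1; sign (−1)^0·+1^0·-1^1 = -1.
(a,b)_11: α=5, u≡9; β=2, v≡10 (mod 11); (9|11)=+1, (10|11)=-1; sign (−1)^0·+1^2·-1^5 = -1.
(a,b)_23: α=3, u≡1; β=2, v≡7 (mod 23); (1|23)=+1, (7|23)=-1; sign (−1)^0·+1^2·-1^3 = -1.
(a,b)_37: α=1, u≡19; β=0, v≡18 (mod 37); (19|37)=-1, (18|37)=-1; sign (−1)^0·-1^0·-1^1 = -1.
(a,b)_5: α=1, u≡4; β=1, v≡3 (mod 5); (4|5)=+1, (3|5)=-1; sign (−1)^0·+1^1·-1^1 = -1.
(a,b)_2: α=-14, β=-2; u≡1, v≡3 (mod 8); ε(u)ε(v)=0·1, αω(v)=-14·1, βω(u)=-2·0; sum ≡ 0  ⇒  +1.
Ram(3878309105, 9635) = {5, 11, 23, 37, 41, 43}; no ℚ_5-point on the conic.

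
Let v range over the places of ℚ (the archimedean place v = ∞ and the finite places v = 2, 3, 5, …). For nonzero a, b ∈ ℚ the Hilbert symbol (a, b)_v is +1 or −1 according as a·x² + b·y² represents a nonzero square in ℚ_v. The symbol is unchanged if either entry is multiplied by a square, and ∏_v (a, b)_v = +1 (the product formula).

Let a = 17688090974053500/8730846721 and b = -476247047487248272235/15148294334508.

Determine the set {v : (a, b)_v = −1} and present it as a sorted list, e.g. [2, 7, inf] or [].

Mod squares: a ≡ 15015, b ≡ -105. Check v ∈ {∞, 2, 3, 5, 7, 11, 13, 17, 23, 29, 31, 41, 43, 53}.
v=41: a=41^-2·(≡23), b=41^0·(≡32) mod 41; (23|41)=+1, (32|41)=+1; (−1)^{-2·0·20}·(+1)^0·(+1)^-2 = +1.
v=11: a=11^5·(≡1), b=11^6·(≡3) mod 11; (1|11)=+1, (3|11)=+1; (−1)^{5·6·5}·(+1)^6·(+1)^5 = +1.
v=31: a=31^0·(≡3), b=31^2·(≡5) mod 31; (3|31)=-1, (5|31)=+1; (−1)^{0·2·15}·(-1)^2·(+1)^0 = +1.
v=53: a=53^-2·(≡29), b=53^-2·(≡11) mod 53; (29|53)=+1, (11|53)=+1; (−1)^{-2·-2·26}·(+1)^-2·(+1)^-2 = +1.
v=23: a=23^2·(≡5), b=23^4·(≡21) mod 23; (5|23)=-1, (21|23)=-1; (−1)^{2·4·11}·(-1)^4·(-1)^2 = +1.
v=29: a=29^0·(≡6), b=29^-2·(≡19) mod 29; (6|29)=+1, (19|29)=-1; (−1)^{0·-2·14}·(+1)^-2·(-1)^0 = +1.
v=5: a=5^3·(≡3), b=5^1·(≡1) mod 5; (3|5)=-1, (1|5)=+1; (−1)^{3·1·2}·(-1)^1·(+1)^3 = -1.
v=2: v_2(a)=2, v_2(b)=-2; units ≡ 7, 7 (mod 8); ε·ε+αω+βω = 1·1+2·0+-2·0 ≡ 1  ⇒  (a,b)_2 = -1.
v=13: a=13^3·(≡6), b=13^4·(≡9) mod 13; (6|13)=-1, (9|13)=+1; (−1)^{3·4·6}·(-1)^4·(+1)^3 = +1.
v=∞: 15015 > 0 and -105 < 0  ⇒  (a,b)_∞ = +1.
v=17: a=17^0·(≡1), b=17^-2·(≡14) mod 17; (1|17)=+1, (14|17)=-1; (−1)^{0·-2·8}·(+1)^-2·(-1)^0 = +1.
v=3: a=3^3·(≡1), b=3^-1·(≡1) mod 3; (1|3)=+1, (1|3)=+1; (−1)^{3·-1·1}·(+1)^-1·(+1)^3 = -1.
v=7: a=7^1·(≡5), b=7^1·(≡6) mod 7; (5|7)=-1, (6|7)=-1; (−1)^{1·1·3}·(-1)^1·(-1)^1 = -1.
v=43: a=43^-2·(≡7), b=43^-2·(≡21) mod 43; (7|43)=-1, (21|43)=+1; (−1)^{-2·-2·21}·(-1)^-2·(+1)^-2 = +1.
Ram(15015, -105) = {2, 3, 5, 7}; no ℚ_2-point on the conic.

[2, 3, 5, 7]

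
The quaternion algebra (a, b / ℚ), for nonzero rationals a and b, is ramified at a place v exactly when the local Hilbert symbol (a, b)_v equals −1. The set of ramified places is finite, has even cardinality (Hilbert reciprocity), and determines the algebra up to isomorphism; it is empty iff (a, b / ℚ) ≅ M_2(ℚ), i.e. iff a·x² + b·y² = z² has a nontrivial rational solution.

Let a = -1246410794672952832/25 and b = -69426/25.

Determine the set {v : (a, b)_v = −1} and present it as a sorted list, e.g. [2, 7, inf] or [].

[2, 7, 11, inf]

Mod squares: a ≡ -22, b ≡ -7714. Check v ∈ {∞, 2, 3, 5, 7, 11, 19, 29}.
v=7: a=7^4·(≡5), b=7^1·(≡2) mod 7; (5|7)=-1, (2|7)=+1; (−1)^{4·1·3}·(-1)^1·(+1)^4 = -1.
v=19: a=19^4·(≡1), b=19^1·(≡18) mod 19; (1|19)=+1, (18|19)=-1; (−1)^{4·1·9}·(+1)^1·(-1)^4 = +1.
v=11: a=11^1·(≡5), b=11^0·(≡2) mod 11; (5|11)=+1, (2|11)=-1; (−1)^{1·0·5}·(+1)^0·(-1)^1 = -1.
v=∞: -22 < 0 and -7714 < 0  ⇒  (a,b)_∞ = -1.
v=3: a=3^0·(≡2), b=3^2·(≡2) mod 3; (2|3)=-1, (2|3)=-1; (−1)^{0·2·1}·(-1)^2·(-1)^0 = +1.
v=29: a=29^4·(≡16), b=29^1·(≡4) mod 29; (16|29)=+1, (4|29)=+1; (−1)^{4·1·14}·(+1)^1·(+1)^4 = +1.
v=2: v_2(a)=9, v_2(b)=1; units ≡ 5, 7 (mod 8); ε·ε+αω+βω = 0·1+9·0+1·1 ≡ 1  ⇒  (a,b)_2 = -1.
v=5: a=5^-2·(≡3), b=5^-2·(≡4) mod 5; (3|5)=-1, (4|5)=+1; (−1)^{-2·-2·2}·(-1)^-2·(+1)^-2 = +1.
|Ram(-22, -7714)| = 4, even; anisotropic at {2, 7, 11, ∞}.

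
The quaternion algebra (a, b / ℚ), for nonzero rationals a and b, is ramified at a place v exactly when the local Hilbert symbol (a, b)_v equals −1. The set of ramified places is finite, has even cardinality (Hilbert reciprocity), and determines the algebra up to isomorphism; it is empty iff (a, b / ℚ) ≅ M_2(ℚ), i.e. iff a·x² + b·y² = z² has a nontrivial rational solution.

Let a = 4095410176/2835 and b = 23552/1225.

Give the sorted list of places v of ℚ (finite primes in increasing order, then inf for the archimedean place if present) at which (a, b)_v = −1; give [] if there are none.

Mod squares: a ≡ 2187185, b ≡ 23. Check v ∈ {∞, 2, 3, 5, 7, 11, 13, 19, 23}.
v=3: a=3^-4·(≡2), b=3^0·(≡2) mod 3; (2|3)=-1, (2|3)=-1; (−1)^{-4·0·1}·(-1)^0·(-1)^-4 = +1.
v=∞: 2187185 > 0 and 23 > 0  ⇒  (a,b)_∞ = +1.
v=23: a=23^1·(≡16), b=23^1·(≡2) mod 23; (16|23)=+1, (2|23)=+1; (−1)^{1·1·11}·(+1)^1·(+1)^1 = -1.
v=13: a=13^1·(≡4), b=13^0·(≡3) mod 13; (4|13)=+1, (3|13)=+1; (−1)^{1·0·6}·(+1)^0·(+1)^1 = +1.
v=5: a=5^-1·(≡3), b=5^-2·(≡3) mod 5; (3|5)=-1, (3|5)=-1; (−1)^{-1·-2·2}·(-1)^-2·(-1)^-1 = -1.
v=19: a=19^1·(≡12), b=19^0·(≡16) mod 19; (12|19)=-1, (16|19)=+1; (−1)^{1·0·9}·(-1)^0·(+1)^1 = +1.
v=7: a=7^-1·(≡3), b=7^-2·(≡1) mod 7; (3|7)=-1, (1|7)=+1; (−1)^{-1·-2·3}·(-1)^-2·(+1)^-1 = +1.
v=11: a=11^1·(≡7), b=11^0·(≡3) mod 11; (7|11)=-1, (3|11)=+1; (−1)^{1·0·5}·(-1)^0·(+1)^1 = +1.
v=2: v_2(a)=16, v_2(b)=10; units ≡ 1, 7 (mod 8); ε·ε+αω+βω = 0·1+16·0+10·0 ≡ 0  ⇒  (a,b)_2 = +1.
(2187185, 23 / ℚ) ramifies at {5, 23}: a division algebra.

[5, 23]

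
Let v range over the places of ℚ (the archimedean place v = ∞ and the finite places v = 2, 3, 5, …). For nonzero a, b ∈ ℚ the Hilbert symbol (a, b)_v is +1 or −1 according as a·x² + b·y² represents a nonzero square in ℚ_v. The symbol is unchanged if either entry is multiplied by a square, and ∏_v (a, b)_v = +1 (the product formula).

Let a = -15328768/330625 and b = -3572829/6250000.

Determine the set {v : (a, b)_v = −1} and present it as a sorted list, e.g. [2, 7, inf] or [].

[2, inf]

Mod squares: a ≡ -1222, b ≡ -29. Check v ∈ {∞, 2, 3, 5, 7, 13, 23, 29, 47}.
v=13: a=13^1·(≡9), b=13^2·(≡12) mod 13; (9|13)=+1, (12|13)=+1; (−1)^{1·2·6}·(+1)^2·(+1)^1 = +1.
v=∞: -1222 < 0 and -29 < 0  ⇒  (a,b)_∞ = -1.
v=3: a=3^0·(≡2), b=3^6·(≡1) mod 3; (2|3)=-1, (1|3)=+1; (−1)^{0·6·1}·(-1)^6·(+1)^0 = +1.
v=29: a=29^0·(≡16), b=29^1·(≡7) mod 29; (16|29)=+1, (7|29)=+1; (−1)^{0·1·14}·(+1)^1·(+1)^0 = +1.
v=2: v_2(a)=9, v_2(b)=-4; units ≡ 5, 3 (mod 8); ε·ε+αω+βω = 0·1+9·1+-4·1 ≡ 1  ⇒  (a,b)_2 = -1.
v=23: a=23^-2·(≡22), b=23^0·(≡20) mod 23; (22|23)=-1, (20|23)=-1; (−1)^{-2·0·11}·(-1)^0·(-1)^-2 = +1.
v=5: a=5^-4·(≡3), b=5^-8·(≡1) mod 5; (3|5)=-1, (1|5)=+1; (−1)^{-4·-8·2}·(-1)^-8·(+1)^-4 = +1.
v=7: a=7^2·(≡5), b=7^0·(≡6) mod 7; (5|7)=-1, (6|7)=-1; (−1)^{2·0·3}·(-1)^0·(-1)^2 = +1.
v=47: a=47^1·(≡17), b=47^0·(≡24) mod 47; (17|47)=+1, (24|47)=+1; (−1)^{1·0·23}·(+1)^0·(+1)^1 = +1.
(-1222, -29 / ℚ) ramifies at {2, ∞}: a division algebra.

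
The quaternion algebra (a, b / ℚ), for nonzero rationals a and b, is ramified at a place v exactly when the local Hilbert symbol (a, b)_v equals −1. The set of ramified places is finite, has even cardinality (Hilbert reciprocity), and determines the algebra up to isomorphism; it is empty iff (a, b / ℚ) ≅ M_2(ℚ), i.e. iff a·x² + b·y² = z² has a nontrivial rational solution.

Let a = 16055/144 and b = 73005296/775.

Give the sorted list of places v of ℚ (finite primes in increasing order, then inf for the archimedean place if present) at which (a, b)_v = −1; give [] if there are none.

[19, 29]

(a, b) ≡ (95, 17081) mod (ℚ^×)²; places V = {2, 3, 5, 7, 13, 19, 29, 31, ∞}.
(a,b)_19: α=1, u≡6; β=1, v≡6 (mod 19); (6|19)=+1, (6|19)=+1; sign (−1)^1·+1^1·+1^1 = -1.
(a,b)_3: α=-2, u≡2; β=0, v≡2 (mod 3); (2|3)=-1, (2|3)=-1; sign (−1)^0·-1^0·-1^-2 = +1.
(a,b)_2: α=-4, β=4; u≡7, v≡1 (mod 8); ε(u)ε(v)=1·0, αω(v)=-4·0, βω(u)=4·0; sum ≡ 0  ⇒  +1.
(a,b)_∞: sgn(95)=+, sgn(17081)=+, so +1.
(a,b)_7: α=0, u≡1; β=2, v≡2 (mod 7); (1|7)=+1, (2|7)=+1; sign (−1)^0·+1^2·+1^0 = +1.
(a,b)_13: α=2, u≡4; β=2, v≡9 (mod 13); (4|13)=+1, (9|13)=+1; sign (−1)^0·+1^2·+1^2 = +1.
(a,b)_5: α=1, u≡4; β=-2, v≡1 (mod 5); (4|5)=+1, (1|5)=+1; sign (−1)^0·+1^-2·+1^1 = +1.
(a,b)_29: α=0, u≡11; β=1, v≡1 (mod 29); (11|29)=-1, (1|29)=+1; sign (−1)^0·-1^1·+1^0 = -1.
(a,b)_31: α=0, u≡20; β=-1, v≡23 (mod 31); (20|31)=+1, (23|31)=-1; sign (−1)^0·+1^-1·-1^0 = +1.
(95, 17081 / ℚ) ramifies at {19, 29}: a division algebra.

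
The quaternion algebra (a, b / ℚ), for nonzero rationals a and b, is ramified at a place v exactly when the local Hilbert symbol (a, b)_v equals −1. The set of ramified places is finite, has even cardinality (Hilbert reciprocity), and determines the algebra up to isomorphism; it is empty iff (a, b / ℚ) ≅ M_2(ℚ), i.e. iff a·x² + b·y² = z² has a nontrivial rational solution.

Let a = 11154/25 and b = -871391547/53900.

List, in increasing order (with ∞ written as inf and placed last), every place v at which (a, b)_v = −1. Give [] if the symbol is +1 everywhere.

(a, b) ≡ (66, -33) mod (ℚ^×)²; places V = {2, 3, 5, 7, 11, 13, 19, 23, ∞}.
(a,b)_7: α=0, u≡6; β=-2, v≡2 (mod 7); (6|7)=-1, (2|7)=+1; sign (−1)^0·-1^-2·+1^0 = +1.
(a,b)_2: α=1, β=-2; u≡1, v≡7 (mod 8); ε(u)ε(v)=0·1, αω(v)=1·0, βω(u)=-2·0; sum ≡ 0  ⇒  +1.
(a,b)_23: α=0, u≡11; β=2, v≡12 (mod 23); (11|23)=-1, (12|23)=+1; sign (−1)^0·-1^2·+1^0 = +1.
(a,b)_11: α=1, u≡8; β=-1, v≡8 (mod 11); (8|11)=-1, (8|11)=-1; sign (−1)^1·-1^-1·-1^1 = -1.
(a,b)_19: α=0, u≡16; β=2, v≡16 (mod 19); (16|19)=+1, (16|19)=+1; sign (−1)^0·+1^2·+1^0 = +1.
(a,b)_5: α=-2, u≡4; β=-2, v≡3 (mod 5); (4|5)=+1, (3|5)=-1; sign (−1)^0·+1^-2·-1^-2 = +1.
(a,b)_13: α=2, u≡12; β=2, v≡7 (mod 13); (12|13)=+1, (7|13)=-1; sign (−1)^0·+1^2·-1^2 = +1.
(a,b)_∞: sgn(66)=+, sgn(-33)=−, so +1.
(a,b)_3: α=1, u≡1; β=3, v≡1 (mod 3); (1|3)=+1, (1|3)=+1; sign (−1)^1·+1^3·+1^1 = -1.
(66, -33 / ℚ) ramifies at {3, 11}: a division algebra.

[3, 11]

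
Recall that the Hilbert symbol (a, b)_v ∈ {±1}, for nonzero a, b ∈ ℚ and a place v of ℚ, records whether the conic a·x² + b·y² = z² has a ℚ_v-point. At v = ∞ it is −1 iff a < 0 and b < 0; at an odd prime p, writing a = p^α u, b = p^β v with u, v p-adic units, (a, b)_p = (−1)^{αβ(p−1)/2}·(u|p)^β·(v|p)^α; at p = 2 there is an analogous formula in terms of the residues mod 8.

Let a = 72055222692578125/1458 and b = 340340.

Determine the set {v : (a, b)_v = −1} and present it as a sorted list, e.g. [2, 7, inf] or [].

[2, 7]

(a, b) ≡ (26, 85085) mod (ℚ^×)²; places V = {2, 3, 5, 7, 11, 13, 17, ∞}.
(a,b)_17: α=2, u≡8; β=1, v≡11 (mod 17); (8|17)=+1, (11|17)=-1; sign (−1)^0·+1^1·-1^2 = +1.
(a,b)_2: α=-1, β=2; u≡5, v≡5 (mod 8); ε(u)ε(v)=0·0, αω(v)=-1·1, βω(u)=2·1; sum ≡ 1  ⇒  -1.
(a,b)_5: α=8, u≡1; β=1, v≡3 (mod 5); (1|5)=+1, (3|5)=-1; sign (−1)^0·+1^1·-1^8 = +1.
(a,b)_13: α=3, u≡2; β=1, v≡11 (mod 13); (2|13)=-1, (11|13)=-1; sign (−1)^0·-1^1·-1^3 = +1.
(a,b)_11: α=2, u≡4; β=1, v≡8 (mod 11); (4|11)=+1, (8|11)=-1; sign (−1)^0·+1^1·-1^2 = +1.
(a,b)_∞: sgn(26)=+, sgn(85085)=+, so +1.
(a,b)_3: α=-6, u≡2; β=0, v≡2 (mod 3); (2|3)=-1, (2|3)=-1; sign (−1)^0·-1^0·-1^-6 = +1.
(a,b)_7: α=4, u≡6; β=1, v≡5 (mod 7); (6|7)=-1, (5|7)=-1; sign (−1)^0·-1^1·-1^4 = -1.
Ram(26, 85085) = {2, 7}; no ℚ_2-point on the conic.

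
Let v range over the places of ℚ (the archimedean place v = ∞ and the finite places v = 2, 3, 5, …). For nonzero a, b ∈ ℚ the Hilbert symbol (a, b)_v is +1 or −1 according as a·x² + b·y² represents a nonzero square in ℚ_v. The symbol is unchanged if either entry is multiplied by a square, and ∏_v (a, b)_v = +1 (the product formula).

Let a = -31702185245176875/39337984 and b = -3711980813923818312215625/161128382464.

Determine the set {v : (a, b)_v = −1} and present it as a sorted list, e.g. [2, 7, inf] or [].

[3, 5, 11, inf]

Mod squares: a ≡ -627, b ≡ -1105. Check v ∈ {∞, 2, 3, 5, 7, 11, 13, 17, 19}.
v=13: a=13^4·(≡10), b=13^7·(≡2) mod 13; (10|13)=+1, (2|13)=-1; (−1)^{4·7·6}·(+1)^7·(-1)^4 = +1.
v=2: v_2(a)=-14, v_2(b)=-26; units ≡ 5, 7 (mod 8); ε·ε+αω+βω = 0·1+-14·0+-26·1 ≡ 0  ⇒  (a,b)_2 = +1.
v=∞: -627 < 0 and -1105 < 0  ⇒  (a,b)_∞ = -1.
v=17: a=17^2·(≡13), b=17^3·(≡10) mod 17; (13|17)=+1, (10|17)=-1; (−1)^{2·3·8}·(+1)^3·(-1)^2 = +1.
v=11: a=11^3·(≡5), b=11^4·(≡6) mod 11; (5|11)=+1, (6|11)=-1; (−1)^{3·4·5}·(+1)^4·(-1)^3 = -1.
v=7: a=7^-4·(≡3), b=7^-4·(≡2) mod 7; (3|7)=-1, (2|7)=+1; (−1)^{-4·-4·3}·(-1)^-4·(+1)^-4 = +1.
v=5: a=5^4·(≡3), b=5^5·(≡4) mod 5; (3|5)=-1, (4|5)=+1; (−1)^{4·5·2}·(-1)^5·(+1)^4 = -1.
v=3: a=3^5·(≡1), b=3^6·(≡2) mod 3; (1|3)=+1, (2|3)=-1; (−1)^{5·6·1}·(+1)^6·(-1)^5 = -1.
v=19: a=19^1·(≡6), b=19^2·(≡6) mod 19; (6|19)=+1, (6|19)=+1; (−1)^{1·2·9}·(+1)^2·(+1)^1 = +1.
Ram(-627, -1105) = {3, 5, 11, ∞}; no ℚ_3-point on the conic.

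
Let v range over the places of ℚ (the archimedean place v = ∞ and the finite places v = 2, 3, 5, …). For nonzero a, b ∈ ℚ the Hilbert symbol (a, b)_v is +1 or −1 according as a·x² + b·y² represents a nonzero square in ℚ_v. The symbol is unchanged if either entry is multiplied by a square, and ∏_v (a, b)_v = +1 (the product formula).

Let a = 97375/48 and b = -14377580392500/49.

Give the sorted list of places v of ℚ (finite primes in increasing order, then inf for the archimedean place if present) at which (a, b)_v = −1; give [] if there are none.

[3, 5, 13, 41]

Mod squares: a ≡ 11685, b ≡ -13. Check v ∈ {∞, 2, 3, 5, 7, 13, 19, 41}.
v=41: a=41^1·(≡23), b=41^2·(≡35) mod 41; (23|41)=+1, (35|41)=-1; (−1)^{1·2·20}·(+1)^2·(-1)^1 = -1.
v=7: a=7^0·(≡2), b=7^-2·(≡4) mod 7; (2|7)=+1, (4|7)=+1; (−1)^{0·-2·3}·(+1)^-2·(+1)^0 = +1.
v=2: v_2(a)=-4, v_2(b)=2; units ≡ 5, 3 (mod 8); ε·ε+αω+βω = 0·1+-4·1+2·1 ≡ 0  ⇒  (a,b)_2 = +1.
v=13: a=13^0·(≡2), b=13^1·(≡10) mod 13; (2|13)=-1, (10|13)=+1; (−1)^{0·1·6}·(-1)^1·(+1)^0 = -1.
v=∞: 11685 > 0 and -13 < 0  ⇒  (a,b)_∞ = +1.
v=5: a=5^3·(≡3), b=5^4·(≡3) mod 5; (3|5)=-1, (3|5)=-1; (−1)^{3·4·2}·(-1)^4·(-1)^3 = -1.
v=3: a=3^-1·(≡1), b=3^6·(≡2) mod 3; (1|3)=+1, (2|3)=-1; (−1)^{-1·6·1}·(+1)^6·(-1)^-1 = -1.
v=19: a=19^1·(≡9), b=19^2·(≡17) mod 19; (9|19)=+1, (17|19)=+1; (−1)^{1·2·9}·(+1)^2·(+1)^1 = +1.
(11685, -13 / ℚ) ramifies at {3, 5, 13, 41}: a division algebra.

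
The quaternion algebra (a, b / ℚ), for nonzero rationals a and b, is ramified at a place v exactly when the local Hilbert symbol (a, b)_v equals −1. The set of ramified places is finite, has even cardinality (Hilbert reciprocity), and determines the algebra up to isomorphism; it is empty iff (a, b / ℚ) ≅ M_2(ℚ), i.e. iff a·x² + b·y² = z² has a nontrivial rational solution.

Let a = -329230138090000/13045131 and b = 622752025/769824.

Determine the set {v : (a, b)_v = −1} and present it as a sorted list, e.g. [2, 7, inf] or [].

[2, 11]

(a, b) ≡ (-11, 66) mod (ℚ^×)²; places V = {2, 3, 5, 7, 11, 23, 31, ∞}.
(a,b)_7: α=6, u≡6; β=2, v≡3 (mod 7); (6|7)=-1, (3|7)=-1; sign (−1)^0·-1^2·-1^6 = +1.
(a,b)_2: α=4, β=-5; u≡5, v≡1 (mod 8); ε(u)ε(v)=0·0, αω(v)=4·0, βω(u)=-5·1; sum ≡ 1  ⇒  -1.
(a,b)_3: α=-4, u≡1; β=-7, v≡1 (mod 3); (1|3)=+1, (1|3)=+1; sign (−1)^0·+1^-7·+1^-4 = +1.
(a,b)_31: α=0, u≡4; β=2, v≡1 (mod 31); (4|31)=+1, (1|31)=+1; sign (−1)^0·+1^2·+1^0 = +1.
(a,b)_∞: sgn(-11)=−, sgn(66)=+, so +1.
(a,b)_5: α=4, u≡1; β=2, v≡4 (mod 5); (1|5)=+1, (4|5)=+1; sign (−1)^0·+1^2·+1^4 = +1.
(a,b)_11: α=-5, u≡10; β=-1, v≡8 (mod 11); (10|11)=-1, (8|11)=-1; sign (−1)^1·-1^-1·-1^-5 = -1.
(a,b)_23: α=4, u≡8; β=2, v≡11 (mod 23); (8|23)=+1, (11|23)=-1; sign (−1)^0·+1^2·-1^4 = +1.
|Ram(-11, 66)| = 2, even; anisotropic at {2, 11}.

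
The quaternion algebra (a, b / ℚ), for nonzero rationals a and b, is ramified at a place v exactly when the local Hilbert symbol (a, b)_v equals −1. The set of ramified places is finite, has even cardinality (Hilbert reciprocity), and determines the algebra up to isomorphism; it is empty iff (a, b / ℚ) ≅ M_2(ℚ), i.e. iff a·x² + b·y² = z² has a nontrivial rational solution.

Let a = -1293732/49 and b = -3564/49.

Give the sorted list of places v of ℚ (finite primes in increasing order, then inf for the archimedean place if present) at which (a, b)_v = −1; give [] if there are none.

(a, b) ≡ (-33, -11) mod (ℚ^×)²; places V = {2, 3, 7, 11, ∞}.
(a,b)_7: α=-2, u≡1; β=-2, v≡6 (mod 7); (1|7)=+1, (6|7)=-1; sign (−1)^0·+1^-2·-1^-2 = +1.
(a,b)_11: α=3, u≡8; β=1, v≡10 (mod 11); (8|11)=-1, (10|11)=-1; sign (−1)^1·-1^1·-1^3 = -1.
(a,b)_2: α=2, β=2; u≡7, v≡5 (mod 8); ε(u)ε(v)=1·0, αω(v)=2·1, βω(u)=2·0; sum ≡ 0  ⇒  +1.
(a,b)_∞: sgn(-33)=−, sgn(-11)=−, so -1.
(a,b)_3: α=5, u≡1; β=4, v≡1 (mod 3); (1|3)=+1, (1|3)=+1; sign (−1)^0·+1^4·+1^5 = +1.
(-33, -11 / ℚ) ramifies at {11, ∞}: a division algebra.

[11, inf]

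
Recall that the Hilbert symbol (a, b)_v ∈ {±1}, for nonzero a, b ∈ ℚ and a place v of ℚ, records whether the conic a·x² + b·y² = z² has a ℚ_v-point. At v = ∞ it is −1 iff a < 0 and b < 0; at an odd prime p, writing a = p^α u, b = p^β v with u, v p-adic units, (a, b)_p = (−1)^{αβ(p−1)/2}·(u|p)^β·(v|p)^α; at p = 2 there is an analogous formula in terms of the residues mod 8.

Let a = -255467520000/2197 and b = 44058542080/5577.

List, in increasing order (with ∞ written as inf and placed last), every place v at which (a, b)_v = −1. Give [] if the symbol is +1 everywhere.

[2, 7]

Mod squares: a ≡ -1001, b ≡ 2310. Check v ∈ {∞, 2, 3, 5, 7, 11, 13}.
v=5: a=5^4·(≡4), b=5^1·(≡3) mod 5; (4|5)=+1, (3|5)=-1; (−1)^{4·1·2}·(+1)^1·(-1)^4 = +1.
v=11: a=11^1·(≡8), b=11^-1·(≡3) mod 11; (8|11)=-1, (3|11)=+1; (−1)^{1·-1·5}·(-1)^-1·(+1)^1 = +1.
v=13: a=13^-3·(≡9), b=13^-2·(≡1) mod 13; (9|13)=+1, (1|13)=+1; (−1)^{-3·-2·6}·(+1)^-2·(+1)^-3 = +1.
v=∞: -1001 < 0 and 2310 > 0  ⇒  (a,b)_∞ = +1.
v=3: a=3^4·(≡1), b=3^-1·(≡2) mod 3; (1|3)=+1, (2|3)=-1; (−1)^{4·-1·1}·(+1)^-1·(-1)^4 = +1.
v=2: v_2(a)=16, v_2(b)=19; units ≡ 7, 3 (mod 8); ε·ε+αω+βω = 1·1+16·1+19·0 ≡ 1  ⇒  (a,b)_2 = -1.
v=7: a=7^1·(≡1), b=7^5·(≡2) mod 7; (1|7)=+1, (2|7)=+1; (−1)^{1·5·3}·(+1)^5·(+1)^1 = -1.
(-1001, 2310 / ℚ) ramifies at {2, 7}: a division algebra.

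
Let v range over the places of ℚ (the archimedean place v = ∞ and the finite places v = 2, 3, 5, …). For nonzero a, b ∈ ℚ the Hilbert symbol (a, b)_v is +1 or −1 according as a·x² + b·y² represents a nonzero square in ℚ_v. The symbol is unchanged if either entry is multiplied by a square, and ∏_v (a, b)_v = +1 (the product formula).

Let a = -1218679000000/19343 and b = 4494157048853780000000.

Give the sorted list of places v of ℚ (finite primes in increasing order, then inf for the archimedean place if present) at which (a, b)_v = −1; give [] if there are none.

[5, 11]

Mod squares: a ≡ -572033, b ≡ 168245. Check v ∈ {∞, 2, 5, 7, 11, 17, 19, 23, 29}.
v=11: a=11^1·(≡5), b=11^3·(≡1) mod 11; (5|11)=+1, (1|11)=+1; (−1)^{1·3·5}·(+1)^3·(+1)^1 = -1.
v=5: a=5^6·(≡3), b=5^7·(≡4) mod 5; (3|5)=-1, (4|5)=+1; (−1)^{6·7·2}·(-1)^7·(+1)^6 = -1.
v=17: a=17^1·(≡11), b=17^2·(≡8) mod 17; (11|17)=-1, (8|17)=+1; (−1)^{1·2·8}·(-1)^2·(+1)^1 = +1.
v=2: v_2(a)=6, v_2(b)=8; units ≡ 7, 5 (mod 8); ε·ε+αω+βω = 1·0+6·1+8·0 ≡ 0  ⇒  (a,b)_2 = +1.
v=29: a=29^-2·(≡15), b=29^0·(≡28) mod 29; (15|29)=-1, (28|29)=+1; (−1)^{-2·0·14}·(-1)^0·(+1)^-2 = +1.
v=19: a=19^1·(≡14), b=19^3·(≡9) mod 19; (14|19)=-1, (9|19)=+1; (−1)^{1·3·9}·(-1)^3·(+1)^1 = +1.
v=7: a=7^3·(≡5), b=7^1·(≡2) mod 7; (5|7)=-1, (2|7)=+1; (−1)^{3·1·3}·(-1)^1·(+1)^3 = +1.
v=∞: -572033 < 0 and 168245 > 0  ⇒  (a,b)_∞ = +1.
v=23: a=23^-1·(≡19), b=23^3·(≡6) mod 23; (19|23)=-1, (6|23)=+1; (−1)^{-1·3·11}·(-1)^3·(+1)^-1 = +1.
|Ram(-572033, 168245)| = 2, even; anisotropic at {5, 11}.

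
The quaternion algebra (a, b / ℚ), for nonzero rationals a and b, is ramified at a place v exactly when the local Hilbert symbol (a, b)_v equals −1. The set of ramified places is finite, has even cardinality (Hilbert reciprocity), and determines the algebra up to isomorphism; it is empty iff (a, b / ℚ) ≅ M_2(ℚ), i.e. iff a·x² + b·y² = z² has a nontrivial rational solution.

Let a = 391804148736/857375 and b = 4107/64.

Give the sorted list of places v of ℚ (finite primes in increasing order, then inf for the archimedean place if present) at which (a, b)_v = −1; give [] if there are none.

[3, 5, 7, 19]

(a, b) ≡ (21945, 3) mod (ℚ^×)²; places V = {2, 3, 5, 7, 11, 13, 19, 37, ∞}.
(a,b)_11: α=3, u≡3; β=0, v≡9 (mod 11); (3|11)=+1, (9|11)=+1; sign (−1)^0·+1^0·+1^3 = +1.
(a,b)_3: α=5, u≡1; β=1, v≡1 (mod 3); (1|3)=+1, (1|3)=+1; sign (−1)^1·+1^1·+1^5 = -1.
(a,b)_7: α=1, u≡3; β=0, v≡5 (mod 7); (3|7)=-1, (5|7)=-1; sign (−1)^0·-1^0·-1^1 = -1.
(a,b)_2: α=10, β=-6; u≡1, v≡3 (mod 8); ε(u)ε(v)=0·1, αω(v)=10·1, βω(u)=-6·0; sum ≡ 0  ⇒  +1.
(a,b)_37: α=0, u≡4; β=2, v≡33 (mod 37); (4|37)=+1, (33|37)=+1; sign (−1)^0·+1^2·+1^0 = +1.
(a,b)_5: α=-3, u≡4; β=0, v≡3 (mod 5); (4|5)=+1, (3|5)=-1; sign (−1)^0·+1^0·-1^-3 = -1.
(a,b)_∞: sgn(21945)=+, sgn(3)=+, so +1.
(a,b)_19: α=-3, u≡14; β=0, v≡14 (mod 19); (14|19)=-1, (14|19)=-1; sign (−1)^0·-1^0·-1^-3 = -1.
(a,b)_13: α=2, u≡9; β=0, v≡1 (mod 13); (9|13)=+1, (1|13)=+1; sign (−1)^0·+1^0·+1^2 = +1.
Ram(21945, 3) = {3, 5, 7, 19}; no ℚ_3-point on the conic.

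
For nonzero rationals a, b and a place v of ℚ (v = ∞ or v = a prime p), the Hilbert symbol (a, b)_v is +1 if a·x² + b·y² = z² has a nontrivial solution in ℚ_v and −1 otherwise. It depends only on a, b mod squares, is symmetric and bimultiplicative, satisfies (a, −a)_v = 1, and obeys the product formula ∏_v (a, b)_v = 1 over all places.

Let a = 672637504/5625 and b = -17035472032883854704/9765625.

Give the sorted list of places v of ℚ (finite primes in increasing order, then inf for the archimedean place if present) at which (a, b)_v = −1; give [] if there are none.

[11, 37]

Mod squares: a ≡ 214489, b ≡ -119. Check v ∈ {∞, 2, 3, 5, 7, 11, 17, 31, 37}.
v=31: a=31^1·(≡11), b=31^2·(≡14) mod 31; (11|31)=-1, (14|31)=+1; (−1)^{1·2·15}·(-1)^2·(+1)^1 = +1.
v=11: a=11^1·(≡10), b=11^2·(≡6) mod 11; (10|11)=-1, (6|11)=-1; (−1)^{1·2·5}·(-1)^2·(-1)^1 = -1.
v=∞: 214489 > 0 and -119 < 0  ⇒  (a,b)_∞ = +1.
v=17: a=17^1·(≡5), b=17^3·(≡7) mod 17; (5|17)=-1, (7|17)=-1; (−1)^{1·3·8}·(-1)^3·(-1)^1 = +1.
v=2: v_2(a)=6, v_2(b)=4; units ≡ 1, 1 (mod 8); ε·ε+αω+βω = 0·0+6·0+4·0 ≡ 0  ⇒  (a,b)_2 = +1.
v=3: a=3^-2·(≡1), b=3^4·(≡1) mod 3; (1|3)=+1, (1|3)=+1; (−1)^{-2·4·1}·(+1)^4·(+1)^-2 = +1.
v=7: a=7^2·(≡4), b=7^5·(≡1) mod 7; (4|7)=+1, (1|7)=+1; (−1)^{2·5·3}·(+1)^5·(+1)^2 = +1.
v=37: a=37^1·(≡34), b=37^2·(≡13) mod 37; (34|37)=+1, (13|37)=-1; (−1)^{1·2·18}·(+1)^2·(-1)^1 = -1.
v=5: a=5^-4·(≡1), b=5^-10·(≡1) mod 5; (1|5)=+1, (1|5)=+1; (−1)^{-4·-10·2}·(+1)^-10·(+1)^-4 = +1.
(214489, -119 / ℚ) ramifies at {11, 37}: a division algebra.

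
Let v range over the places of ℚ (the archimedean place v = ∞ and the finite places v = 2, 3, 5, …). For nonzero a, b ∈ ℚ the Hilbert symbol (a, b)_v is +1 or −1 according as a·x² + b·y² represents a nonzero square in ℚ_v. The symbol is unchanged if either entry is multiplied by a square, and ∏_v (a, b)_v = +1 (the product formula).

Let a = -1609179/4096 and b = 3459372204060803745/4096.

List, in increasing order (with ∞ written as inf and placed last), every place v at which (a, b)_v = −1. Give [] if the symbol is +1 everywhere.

(a, b) ≡ (-13299, 7905) mod (ℚ^×)²; places V = {2, 3, 5, 11, 13, 17, 31, ∞}.
(a,b)_3: α=1, u≡1; β=3, v≡1 (mod 3); (1|3)=+1, (1|3)=+1; sign (−1)^1·+1^3·+1^1 = -1.
(a,b)_31: α=1, u≡4; β=3, v≡10 (mod 31); (4|31)=+1, (10|31)=+1; sign (−1)^1·+1^3·+1^1 = -1.
(a,b)_∞: sgn(-13299)=−, sgn(7905)=+, so +1.
(a,b)_11: α=3, u≡3; β=6, v≡7 (mod 11); (3|11)=+1, (7|11)=-1; sign (−1)^0·+1^6·-1^3 = -1.
(a,b)_13: α=1, u≡3; β=4, v≡9 (mod 13); (3|13)=+1, (9|13)=+1; sign (−1)^0·+1^4·+1^1 = +1.
(a,b)_2: α=-12, β=-12; u≡5, v≡1 (mod 8); ε(u)ε(v)=0·0, αω(v)=-12·0, βω(u)=-12·1; sum ≡ 0  ⇒  +1.
(a,b)_17: α=0, u≡10; β=1, v≡5 (mod 17); (10|17)=-1, (5|17)=-1; sign (−1)^0·-1^1·-1^0 = -1.
(a,b)_5: α=0, u≡1; β=1, v≡4 (mod 5); (1|5)=+1, (4|5)=+1; sign (−1)^0·+1^1·+1^0 = +1.
|Ram(-13299, 7905)| = 4, even; anisotropic at {3, 11, 17, 31}.

[3, 11, 17, 31]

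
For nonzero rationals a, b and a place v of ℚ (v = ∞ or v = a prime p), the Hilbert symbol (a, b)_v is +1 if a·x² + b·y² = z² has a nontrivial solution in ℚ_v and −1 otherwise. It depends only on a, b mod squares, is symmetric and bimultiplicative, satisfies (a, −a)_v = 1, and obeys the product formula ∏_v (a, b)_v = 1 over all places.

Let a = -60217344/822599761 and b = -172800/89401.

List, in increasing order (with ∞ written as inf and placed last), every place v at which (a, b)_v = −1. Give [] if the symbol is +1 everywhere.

Mod squares: a ≡ -6, b ≡ -3. Check v ∈ {∞, 2, 3, 5, 11, 13, 23, 29, 43}.
v=43: a=43^-2·(≡26), b=43^0·(≡15) mod 43; (26|43)=-1, (15|43)=+1; (−1)^{-2·0·21}·(-1)^0·(+1)^-2 = +1.
v=13: a=13^0·(≡11), b=13^-2·(≡1) mod 13; (11|13)=-1, (1|13)=+1; (−1)^{0·-2·6}·(-1)^-2·(+1)^0 = +1.
v=2: v_2(a)=11, v_2(b)=8; units ≡ 5, 5 (mod 8); ε·ε+αω+βω = 0·0+11·1+8·1 ≡ 1  ⇒  (a,b)_2 = -1.
v=29: a=29^-2·(≡6), b=29^0·(≡3) mod 29; (6|29)=+1, (3|29)=-1; (−1)^{-2·0·14}·(+1)^0·(-1)^-2 = +1.
v=3: a=3^5·(≡1), b=3^3·(≡2) mod 3; (1|3)=+1, (2|3)=-1; (−1)^{5·3·1}·(+1)^3·(-1)^5 = +1.
v=11: a=11^2·(≡4), b=11^0·(≡8) mod 11; (4|11)=+1, (8|11)=-1; (−1)^{2·0·5}·(+1)^0·(-1)^2 = +1.
v=∞: -6 < 0 and -3 < 0  ⇒  (a,b)_∞ = -1.
v=23: a=23^-2·(≡7), b=23^-2·(≡20) mod 23; (7|23)=-1, (20|23)=-1; (−1)^{-2·-2·11}·(-1)^-2·(-1)^-2 = +1.
v=5: a=5^0·(≡1), b=5^2·(≡3) mod 5; (1|5)=+1, (3|5)=-1; (−1)^{0·2·2}·(+1)^2·(-1)^0 = +1.
Ram(-6, -3) = {2, ∞}; no ℚ_2-point on the conic.

[2, inf]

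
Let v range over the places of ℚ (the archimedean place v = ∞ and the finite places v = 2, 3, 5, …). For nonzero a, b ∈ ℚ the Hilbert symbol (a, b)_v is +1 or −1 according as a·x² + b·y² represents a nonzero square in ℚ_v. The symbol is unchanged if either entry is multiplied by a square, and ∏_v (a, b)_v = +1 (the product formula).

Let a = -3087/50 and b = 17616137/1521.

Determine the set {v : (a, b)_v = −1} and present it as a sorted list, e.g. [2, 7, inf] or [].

[11, 29]

Mod squares: a ≡ -14, b ≡ 7337. Check v ∈ {∞, 2, 3, 5, 7, 11, 13, 23, 29}.
v=5: a=5^-2·(≡4), b=5^0·(≡2) mod 5; (4|5)=+1, (2|5)=-1; (−1)^{-2·0·2}·(+1)^0·(-1)^-2 = +1.
v=3: a=3^2·(≡1), b=3^-2·(≡2) mod 3; (1|3)=+1, (2|3)=-1; (−1)^{2·-2·1}·(+1)^-2·(-1)^2 = +1.
v=∞: -14 < 0 and 7337 > 0  ⇒  (a,b)_∞ = +1.
v=2: v_2(a)=-1, v_2(b)=0; units ≡ 1, 1 (mod 8); ε·ε+αω+βω = 0·0+-1·0+0·0 ≡ 0  ⇒  (a,b)_2 = +1.
v=13: a=13^0·(≡3), b=13^-2·(≡5) mod 13; (3|13)=+1, (5|13)=-1; (−1)^{0·-2·6}·(+1)^-2·(-1)^0 = +1.
v=23: a=23^0·(≡16), b=23^1·(≡14) mod 23; (16|23)=+1, (14|23)=-1; (−1)^{0·1·11}·(+1)^1·(-1)^0 = +1.
v=7: a=7^3·(≡5), b=7^4·(≡4) mod 7; (5|7)=-1, (4|7)=+1; (−1)^{3·4·3}·(-1)^4·(+1)^3 = +1.
v=29: a=29^0·(≡27), b=29^1·(≡26) mod 29; (27|29)=-1, (26|29)=-1; (−1)^{0·1·14}·(-1)^1·(-1)^0 = -1.
v=11: a=11^0·(≡8), b=11^1·(≡7) mod 11; (8|11)=-1, (7|11)=-1; (−1)^{0·1·5}·(-1)^1·(-1)^0 = -1.
|Ram(-14, 7337)| = 2, even; anisotropic at {11, 29}.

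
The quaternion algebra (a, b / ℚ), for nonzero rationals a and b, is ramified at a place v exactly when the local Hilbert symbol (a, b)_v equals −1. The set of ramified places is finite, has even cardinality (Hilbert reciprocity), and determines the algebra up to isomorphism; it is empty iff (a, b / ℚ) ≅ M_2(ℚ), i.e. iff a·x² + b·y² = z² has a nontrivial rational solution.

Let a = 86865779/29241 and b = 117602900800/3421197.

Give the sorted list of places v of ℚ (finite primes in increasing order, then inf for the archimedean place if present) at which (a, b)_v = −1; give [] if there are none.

[11, 13]

Mod squares: a ≡ 299, b ≡ 3289. Check v ∈ {∞, 2, 3, 5, 7, 11, 13, 19, 23}.
v=2: v_2(a)=0, v_2(b)=6; units ≡ 3, 1 (mod 8); ε·ε+αω+βω = 1·0+0·0+6·1 ≡ 0  ⇒  (a,b)_2 = +1.
v=11: a=11^2·(≡2), b=11^3·(≡7) mod 11; (2|11)=-1, (7|11)=-1; (−1)^{2·3·5}·(-1)^3·(-1)^2 = -1.
v=19: a=19^-2·(≡8), b=19^-2·(≡10) mod 19; (8|19)=-1, (10|19)=-1; (−1)^{-2·-2·9}·(-1)^-2·(-1)^-2 = +1.
v=13: a=13^1·(≡12), b=13^-1·(≡6) mod 13; (12|13)=+1, (6|13)=-1; (−1)^{1·-1·6}·(+1)^-1·(-1)^1 = -1.
v=7: a=7^4·(≡5), b=7^4·(≡5) mod 7; (5|7)=-1, (5|7)=-1; (−1)^{4·4·3}·(-1)^4·(-1)^4 = +1.
v=5: a=5^0·(≡4), b=5^2·(≡1) mod 5; (4|5)=+1, (1|5)=+1; (−1)^{0·2·2}·(+1)^2·(+1)^0 = +1.
v=3: a=3^-4·(≡2), b=3^-6·(≡1) mod 3; (2|3)=-1, (1|3)=+1; (−1)^{-4·-6·1}·(-1)^-6·(+1)^-4 = +1.
v=∞: 299 > 0 and 3289 > 0  ⇒  (a,b)_∞ = +1.
v=23: a=23^1·(≡13), b=23^1·(≡14) mod 23; (13|23)=+1, (14|23)=-1; (−1)^{1·1·11}·(+1)^1·(-1)^1 = +1.
Ram(299, 3289) = {11, 13}; no ℚ_11-point on the conic.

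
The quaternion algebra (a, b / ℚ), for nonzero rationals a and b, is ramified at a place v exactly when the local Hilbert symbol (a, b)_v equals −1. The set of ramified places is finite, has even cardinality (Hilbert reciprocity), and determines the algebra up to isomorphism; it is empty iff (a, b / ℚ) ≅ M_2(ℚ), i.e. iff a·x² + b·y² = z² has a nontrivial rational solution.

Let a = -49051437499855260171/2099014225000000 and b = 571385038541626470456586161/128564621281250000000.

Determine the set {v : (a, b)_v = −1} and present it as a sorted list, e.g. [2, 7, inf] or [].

(a, b) ≡ (-2139, 81282) mod (ℚ^×)²; places V = {2, 3, 5, 7, 11, 13, 17, 19, 23, 29, 31, ∞}.
(a,b)_17: α=-2, u≡6; β=-2, v≡12 (mod 17); (6|17)=-1, (12|17)=-1; sign (−1)^0·-1^-2·-1^-2 = +1.
(a,b)_2: α=-6, β=-7; u≡5, v≡1 (mod 8); ε(u)ε(v)=0·0, αω(v)=-6·0, βω(u)=-7·1; sum ≡ 1  ⇒  -1.
(a,b)_∞: sgn(-2139)=−, sgn(81282)=+, so +1.
(a,b)_3: α=13, u≡1; β=19, v≡1 (mod 3); (1|3)=+1, (1|3)=+1; sign (−1)^1·+1^19·+1^13 = -1.
(a,b)_13: α=2, u≡7; β=2, v≡11 (mod 13); (7|13)=-1, (11|13)=-1; sign (−1)^0·-1^2·-1^2 = +1.
(a,b)_29: α=4, u≡1; β=6, v≡20 (mod 29); (1|29)=+1, (20|29)=+1; sign (−1)^0·+1^6·+1^4 = +1.
(a,b)_11: α=-2, u≡7; β=-2, v≡9 (mod 11); (7|11)=-1, (9|11)=+1; sign (−1)^0·-1^-2·+1^-2 = +1.
(a,b)_7: α=-4, u≡6; β=-6, v≡3 (mod 7); (6|7)=-1, (3|7)=-1; sign (−1)^0·-1^-6·-1^-4 = +1.
(a,b)_31: α=1, u≡26; β=1, v≡20 (mod 31); (26|31)=-1, (20|31)=+1; sign (−1)^1·-1^1·+1^1 = +1.
(a,b)_19: α=2, u≡10; β=3, v≡14 (mod 19); (10|19)=-1, (14|19)=-1; sign (−1)^0·-1^3·-1^2 = -1.
(a,b)_5: α=-8, u≡4; β=-12, v≡2 (mod 5); (4|5)=+1, (2|5)=-1; sign (−1)^0·+1^-12·-1^-8 = +1.
(a,b)_23: α=1, u≡17; β=1, v≡22 (mod 23); (17|23)=-1, (22|23)=-1; sign (−1)^1·-1^1·-1^1 = -1.
|Ram(-2139, 81282)| = 4, even; anisotropic at {2, 3, 19, 23}.

[2, 3, 19, 23]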